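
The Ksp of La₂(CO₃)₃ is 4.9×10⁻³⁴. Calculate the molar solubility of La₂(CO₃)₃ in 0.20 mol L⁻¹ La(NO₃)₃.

7.7×10⁻¹² M

La₂(CO₃)₃(s) ⇌ 2 La³⁺(aq) + 3 CO₃²⁻(aq)
La³⁺ is already present at 0.20 mol L⁻¹. If s mol/L of La₂(CO₃)₃ dissolves, [CO₃²⁻] = 3s while [La³⁺] ≈ 0.20 mol L⁻¹.
Ksp = [La³⁺]^2[CO₃²⁻]^3 = (0.20)^2(3s)^3
(3s)^3 = 4.9×10⁻³⁴ / (0.20)^2 = 1.2×10⁻³²
s = 7.7×10⁻¹² mol L⁻¹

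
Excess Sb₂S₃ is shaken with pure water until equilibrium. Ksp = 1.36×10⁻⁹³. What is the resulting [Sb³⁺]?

2.09×10⁻¹⁹ M

Sb₂S₃(s) ⇌ 2 Sb³⁺(aq) + 3 S²⁻(aq)
With molar solubility s: [Sb³⁺] = 2s, [S²⁻] = 3s.
Ksp = [Sb³⁺]^2[S²⁻]^3 = (2s)^2 · (3s)^3 = 108s^5 = 1.36×10⁻⁹³
s = 1.05×10⁻¹⁹ mol/L
[Sb³⁺] = 2s = 2.09×10⁻¹⁹ mol/L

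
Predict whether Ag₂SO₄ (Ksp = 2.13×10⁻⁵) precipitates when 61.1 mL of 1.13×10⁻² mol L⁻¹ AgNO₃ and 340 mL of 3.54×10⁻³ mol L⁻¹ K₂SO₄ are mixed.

The combined volume is 401.1 mL.
[Ag⁺] = (1.13×10⁻²)(61.1)/401.1 = 1.72×10⁻³ mol L⁻¹
[SO₄²⁻] = (3.54×10⁻³)(340)/401.1 = 3.00×10⁻³ mol L⁻¹
Q = [Ag⁺]^2[SO₄²⁻] = 8.89×10⁻⁹
Q < Ksp (8.89×10⁻⁹ vs 2.13×10⁻⁵); the solution remains unsaturated and no precipitate forms.

No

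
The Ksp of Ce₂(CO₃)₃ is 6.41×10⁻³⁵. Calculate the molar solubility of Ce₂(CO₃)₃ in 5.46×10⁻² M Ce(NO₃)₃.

9.27×10⁻¹² M

Ce₂(CO₃)₃(s) ⇌ 2 Ce³⁺(aq) + 3 CO₃²⁻(aq)
The solution already contains Ce³⁺ at 5.46×10⁻² M. Let s be the molar solubility of Ce₂(CO₃)₃.
[Ce³⁺] ≈ 5.46×10⁻² M (common ion dominates); [CO₃²⁻] = 3s.
Ksp = [Ce³⁺]^2[CO₃²⁻]^3 = (5.46×10⁻²)^2(3s)^3
(3s)^3 = 6.41×10⁻³⁵ / (5.46×10⁻²)^2 = 2.15×10⁻³²
s = 9.27×10⁻¹² M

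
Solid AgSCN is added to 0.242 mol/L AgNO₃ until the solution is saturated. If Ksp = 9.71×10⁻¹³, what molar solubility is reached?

AgSCN(s) ⇌ Ag⁺(aq) + SCN⁻(aq)
With Ag⁺ already at 0.242 mol/L and s small, take [Ag⁺] ≈ 0.242 mol/L and [SCN⁻] = s.
Ksp = [Ag⁺][SCN⁻] = (0.242)s
s = 9.71×10⁻¹³ / (0.242) = 4.01×10⁻¹²
s = 4.01×10⁻¹² mol/L

4.01×10⁻¹² M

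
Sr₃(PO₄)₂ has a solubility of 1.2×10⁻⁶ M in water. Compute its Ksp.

Ksp = 2.7×10⁻²⁸

Sr₃(PO₄)₂(s) ⇌ 3 Sr²⁺(aq) + 2 PO₄³⁻(aq)
Call the molar solubility s, so that [Sr²⁺] = 3s and [PO₄³⁻] = 2s.
Ksp = [Sr²⁺]^3[PO₄³⁻]^2 = (3s)^3 · (2s)^2 = 108s^5
Ksp = 108 × (1.2×10⁻⁶)^5 = 2.7×10⁻²⁸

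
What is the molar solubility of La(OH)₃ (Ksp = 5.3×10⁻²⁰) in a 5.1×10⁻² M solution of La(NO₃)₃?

3.4×10⁻⁷ M

La(OH)₃(s) ⇌ La³⁺(aq) + 3 OH⁻(aq)
The solution already contains La³⁺ at 5.1×10⁻² M. Let s be the molar solubility of La(OH)₃.
[La³⁺] ≈ 5.1×10⁻² M (common ion dominates); [OH⁻] = 3s.
Ksp = [La³⁺][OH⁻]^3 = (5.1×10⁻²)(3s)^3
(3s)^3 = 5.3×10⁻²⁰ / (5.1×10⁻²) = 1.0×10⁻¹⁸
s = 3.4×10⁻⁷ M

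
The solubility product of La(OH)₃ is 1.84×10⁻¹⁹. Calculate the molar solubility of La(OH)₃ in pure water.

La(OH)₃(s) ⇌ La³⁺(aq) + 3 OH⁻(aq)
Call the molar solubility s, so that [La³⁺] = s and [OH⁻] = 3s.
Ksp = [La³⁺][OH⁻]^3 = s · (3s)^3 = 27s^4
27s^4 = 1.84×10⁻¹⁹  ⇒  s^4 = 6.81×10⁻²¹
s = (6.81×10⁻²¹)^(1/4) = 9.09×10⁻⁶ mol L⁻¹

9.09×10⁻⁶ M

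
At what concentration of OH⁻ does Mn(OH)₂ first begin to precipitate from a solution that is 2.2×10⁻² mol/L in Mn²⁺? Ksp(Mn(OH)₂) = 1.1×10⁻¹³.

Each salt precipitates once Q = Ksp for that salt.
Mn(OH)₂(s) ⇌ Mn²⁺(aq) + 2 OH⁻(aq)
Ksp = [Mn²⁺][OH⁻]^2 = [OH⁻]^2(2.2×10⁻²)
[OH⁻]^2 = 1.1×10⁻¹³ / (2.2×10⁻²) = 5.0×10⁻¹²
[OH⁻] = 2.2×10⁻⁶ mol/L

2.2×10⁻⁶ M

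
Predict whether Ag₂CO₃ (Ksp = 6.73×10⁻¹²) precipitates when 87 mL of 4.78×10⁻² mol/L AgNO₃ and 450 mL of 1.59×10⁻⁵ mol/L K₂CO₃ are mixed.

Total volume after mixing = 87 + 450 = 537 mL.
[Ag⁺] = (4.78×10⁻²)(87)/537 = 7.74×10⁻³ mol/L
[CO₃²⁻] = (1.59×10⁻⁵)(450)/537 = 1.33×10⁻⁵ mol/L
Q = [Ag⁺]^2[CO₃²⁻] = 7.99×10⁻¹⁰
Since Q (7.99×10⁻¹⁰) exceeds Ksp (6.73×10⁻¹²), Ag₂CO₃ will precipitate.

Yes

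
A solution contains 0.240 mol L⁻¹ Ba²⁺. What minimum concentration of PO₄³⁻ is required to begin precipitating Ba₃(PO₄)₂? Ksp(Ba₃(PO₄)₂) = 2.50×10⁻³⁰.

1.34×10⁻¹⁴ M

Each salt precipitates once Q = Ksp for that salt.
Ba₃(PO₄)₂(s) ⇌ 3 Ba²⁺(aq) + 2 PO₄³⁻(aq)
Ksp = [Ba²⁺]^3[PO₄³⁻]^2 = [PO₄³⁻]^2(0.240)^3
[PO₄³⁻]^2 = 2.50×10⁻³⁰ / (0.240)^3 = 1.81×10⁻²⁸
[PO₄³⁻] = 1.34×10⁻¹⁴ mol L⁻¹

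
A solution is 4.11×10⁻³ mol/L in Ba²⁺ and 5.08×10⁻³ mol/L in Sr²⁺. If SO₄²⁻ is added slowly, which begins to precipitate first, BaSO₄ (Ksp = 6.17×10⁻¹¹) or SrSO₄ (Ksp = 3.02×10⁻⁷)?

BaSO₄

A salt starts to precipitate once the ion product Q reaches its Ksp.
For BaSO₄: [SO₄²⁻] = (Ksp/[Ba²⁺]) = 1.50×10⁻⁸ mol/L
For SrSO₄: [SO₄²⁻] = (Ksp/[Sr²⁺]) = 5.94×10⁻⁵ mol/L
Since BaSO₄ needs less SO₄²⁻ to reach saturation, it precipitates first.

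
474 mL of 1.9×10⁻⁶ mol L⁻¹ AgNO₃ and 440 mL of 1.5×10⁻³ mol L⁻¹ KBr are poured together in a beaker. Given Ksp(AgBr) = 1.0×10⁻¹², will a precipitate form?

The combined volume is 914 mL.
[Ag⁺] = (1.9×10⁻⁶)(474)/914 = 9.9×10⁻⁷ mol L⁻¹
[Br⁻] = (1.5×10⁻³)(440)/914 = 7.2×10⁻⁴ mol L⁻¹
Q = [Ag⁺][Br⁻] = 7.1×10⁻¹⁰
Because Q > Ksp (7.1×10⁻¹⁰ vs 1.0×10⁻¹²), a precipitate of AgBr forms.

Yes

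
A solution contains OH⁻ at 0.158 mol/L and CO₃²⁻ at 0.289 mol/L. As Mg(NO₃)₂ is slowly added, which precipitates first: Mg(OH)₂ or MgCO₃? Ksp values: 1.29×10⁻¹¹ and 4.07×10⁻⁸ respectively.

Mg(OH)₂

The threshold for precipitation is Q = Ksp.
For Mg(OH)₂: [Mg²⁺] = (Ksp/[OH⁻]^2) = 5.17×10⁻¹⁰ mol/L
For MgCO₃: [Mg²⁺] = (Ksp/[CO₃²⁻]) = 1.41×10⁻⁷ mol/L
Since Mg(OH)₂ needs less Mg²⁺ to reach saturation, it precipitates first.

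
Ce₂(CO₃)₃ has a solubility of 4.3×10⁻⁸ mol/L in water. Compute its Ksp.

Ksp = 1.6×10⁻³⁵

Ce₂(CO₃)₃(s) ⇌ 2 Ce³⁺(aq) + 3 CO₃²⁻(aq)
Let s be the molar solubility. Then [Ce³⁺] = 2s and [CO₃²⁻] = 3s.
Ksp = [Ce³⁺]^2[CO₃²⁻]^3 = (2s)^2 · (3s)^3 = 108s^5
Ksp = 108 × (4.3×10⁻⁸)^5 = 1.6×10⁻³⁵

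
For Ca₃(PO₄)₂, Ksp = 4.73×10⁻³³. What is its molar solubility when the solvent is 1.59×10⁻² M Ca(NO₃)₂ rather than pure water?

Ca₃(PO₄)₂(s) ⇌ 3 Ca²⁺(aq) + 2 PO₄³⁻(aq)
Let s be the solubility of Ca₃(PO₄)₂ here. The common ion gives [Ca²⁺] ≈ 1.59×10⁻² M, and [PO₄³⁻] = 2s.
Ksp = [Ca²⁺]^3[PO₄³⁻]^2 = (1.59×10⁻²)^3(2s)^2
(2s)^2 = 4.73×10⁻³³ / (1.59×10⁻²)^3 = 1.18×10⁻²⁷
s = 1.72×10⁻¹⁴ M

1.72×10⁻¹⁴ M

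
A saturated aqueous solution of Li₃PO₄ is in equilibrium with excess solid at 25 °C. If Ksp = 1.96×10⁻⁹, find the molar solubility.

Li₃PO₄(s) ⇌ 3 Li⁺(aq) + PO₄³⁻(aq)
With molar solubility s: [Li⁺] = 3s, [PO₄³⁻] = s.
Ksp = [Li⁺]^3[PO₄³⁻] = (3s)^3 · s = 27s^4
27s^4 = 1.96×10⁻⁹  ⇒  s^4 = 7.26×10⁻¹¹
Taking the 4th root, s = 2.92×10⁻³ mol/L.

2.92×10⁻³ M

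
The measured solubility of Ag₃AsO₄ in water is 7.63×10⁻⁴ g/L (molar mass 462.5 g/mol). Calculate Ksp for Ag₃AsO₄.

s = (7.63×10⁻⁴ g L⁻¹)/(462.5 g mol⁻¹) = 1.6497×10⁻⁶ M
Ag₃AsO₄(s) ⇌ 3 Ag⁺(aq) + AsO₄³⁻(aq)
If s mol/L of Ag₃AsO₄ dissolves, [Ag⁺] = 3s and [AsO₄³⁻] = s.
Ksp = [Ag⁺]^3[AsO₄³⁻] = (3s)^3 · s = 27s^4
Ksp = 27 × (1.6497×10⁻⁶)^4 = 2.00×10⁻²²

Ksp = 2.00×10⁻²²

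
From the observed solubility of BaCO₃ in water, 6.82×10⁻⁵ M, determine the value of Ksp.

BaCO₃(s) ⇌ Ba²⁺(aq) + CO₃²⁻(aq)
Call the molar solubility s, so that [Ba²⁺] = s and [CO₃²⁻] = s.
Ksp = [Ba²⁺][CO₃²⁻] = s · s = s^2
Ksp = (6.82×10⁻⁵)^2 = 4.65×10⁻⁹

Ksp = 4.65×10⁻⁹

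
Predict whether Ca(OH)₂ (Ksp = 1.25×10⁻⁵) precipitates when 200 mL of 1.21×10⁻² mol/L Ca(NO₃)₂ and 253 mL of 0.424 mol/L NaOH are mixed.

Yes

Total volume after mixing = 200 + 253 = 453 mL.
[Ca²⁺] = (1.21×10⁻²)(200)/453 = 5.34×10⁻³ mol/L
[OH⁻] = (0.424)(253)/453 = 0.237 mol/L
Q = [Ca²⁺][OH⁻]^2 = 3.00×10⁻⁴
Because Q > Ksp (3.00×10⁻⁴ vs 1.25×10⁻⁵), a precipitate of Ca(OH)₂ forms.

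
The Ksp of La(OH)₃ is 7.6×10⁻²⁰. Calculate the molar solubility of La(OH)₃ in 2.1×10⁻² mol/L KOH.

La(OH)₃(s) ⇌ La³⁺(aq) + 3 OH⁻(aq)
OH⁻ is already present at 2.1×10⁻² mol/L. If s mol/L of La(OH)₃ dissolves, [La³⁺] = s while [OH⁻] ≈ 2.1×10⁻² mol/L.
Ksp = [La³⁺][OH⁻]^3 = s(2.1×10⁻²)^3
s = 7.6×10⁻²⁰ / (2.1×10⁻²)^3 = 8.2×10⁻¹⁵
s = 8.2×10⁻¹⁵ mol/L

8.2×10⁻¹⁵ M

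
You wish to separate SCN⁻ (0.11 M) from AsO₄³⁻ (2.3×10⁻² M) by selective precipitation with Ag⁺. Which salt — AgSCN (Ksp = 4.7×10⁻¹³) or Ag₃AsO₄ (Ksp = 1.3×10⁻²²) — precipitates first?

AgSCN

Precipitation of each salt begins when its ion product equals Ksp.
For AgSCN: [Ag⁺] = (Ksp/[SCN⁻]) = 4.3×10⁻¹² M
For Ag₃AsO₄: [Ag⁺] = (Ksp/[AsO₄³⁻])^(1/3) = 1.8×10⁻⁷ M
AgSCN requires the lower [Ag⁺], so it precipitates first.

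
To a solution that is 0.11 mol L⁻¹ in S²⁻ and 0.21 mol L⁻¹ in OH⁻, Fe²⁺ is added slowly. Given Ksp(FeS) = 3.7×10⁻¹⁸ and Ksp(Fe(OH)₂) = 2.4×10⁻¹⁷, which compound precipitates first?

FeS

The threshold for precipitation is Q = Ksp.
For FeS: [Fe²⁺] = (Ksp/[S²⁻]) = 3.4×10⁻¹⁷ mol L⁻¹
For Fe(OH)₂: [Fe²⁺] = (Ksp/[OH⁻]^2) = 5.4×10⁻¹⁶ mol L⁻¹
FeS requires the lower [Fe²⁺], so it precipitates first.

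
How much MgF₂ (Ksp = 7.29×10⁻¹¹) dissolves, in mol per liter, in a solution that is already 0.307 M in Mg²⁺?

MgF₂(s) ⇌ Mg²⁺(aq) + 2 F⁻(aq)
The solution already contains Mg²⁺ at 0.307 M. Let s be the molar solubility of MgF₂.
[Mg²⁺] ≈ 0.307 M (common ion dominates); [F⁻] = 2s.
Ksp = [Mg²⁺][F⁻]^2 = (0.307)(2s)^2
(2s)^2 = 7.29×10⁻¹¹ / (0.307) = 2.37×10⁻¹⁰
s = 7.70×10⁻⁶ M

7.70×10⁻⁶ M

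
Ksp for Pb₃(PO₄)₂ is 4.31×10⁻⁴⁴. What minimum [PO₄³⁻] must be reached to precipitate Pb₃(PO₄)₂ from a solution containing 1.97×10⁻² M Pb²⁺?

7.51×10⁻²⁰ M

Precipitation of each salt begins when its ion product equals Ksp.
Pb₃(PO₄)₂(s) ⇌ 3 Pb²⁺(aq) + 2 PO₄³⁻(aq)
Ksp = [Pb²⁺]^3[PO₄³⁻]^2 = [PO₄³⁻]^2(1.97×10⁻²)^3
[PO₄³⁻]^2 = 4.31×10⁻⁴⁴ / (1.97×10⁻²)^3 = 5.64×10⁻³⁹
[PO₄³⁻] = 7.51×10⁻²⁰ M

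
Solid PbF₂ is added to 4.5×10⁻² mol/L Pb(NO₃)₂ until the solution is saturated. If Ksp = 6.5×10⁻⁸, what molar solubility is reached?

PbF₂(s) ⇌ Pb²⁺(aq) + 2 F⁻(aq)
The solution already contains Pb²⁺ at 4.5×10⁻² mol/L. Let s be the molar solubility of PbF₂.
[Pb²⁺] ≈ 4.5×10⁻² mol/L (common ion dominates); [F⁻] = 2s.
Ksp = [Pb²⁺][F⁻]^2 = (4.5×10⁻²)(2s)^2
(2s)^2 = 6.5×10⁻⁸ / (4.5×10⁻²) = 1.4×10⁻⁶
s = 6.0×10⁻⁴ mol/L

6.0×10⁻⁴ M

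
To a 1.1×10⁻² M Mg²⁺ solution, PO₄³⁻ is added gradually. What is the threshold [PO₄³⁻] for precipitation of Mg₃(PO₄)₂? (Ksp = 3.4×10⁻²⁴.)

1.6×10⁻⁹ M

Each salt precipitates once Q = Ksp for that salt.
Mg₃(PO₄)₂(s) ⇌ 3 Mg²⁺(aq) + 2 PO₄³⁻(aq)
Ksp = [Mg²⁺]^3[PO₄³⁻]^2 = [PO₄³⁻]^2(1.1×10⁻²)^3
[PO₄³⁻]^2 = 3.4×10⁻²⁴ / (1.1×10⁻²)^3 = 2.6×10⁻¹⁸
[PO₄³⁻] = 1.6×10⁻⁹ M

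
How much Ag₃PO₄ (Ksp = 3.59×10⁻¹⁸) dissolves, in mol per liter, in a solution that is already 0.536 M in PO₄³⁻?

Ag₃PO₄(s) ⇌ 3 Ag⁺(aq) + PO₄³⁻(aq)
PO₄³⁻ is already present at 0.536 M. If s mol/L of Ag₃PO₄ dissolves, [Ag⁺] = 3s while [PO₄³⁻] ≈ 0.536 M.
Ksp = [Ag⁺]^3[PO₄³⁻] = (3s)^3(0.536)
(3s)^3 = 3.59×10⁻¹⁸ / (0.536) = 6.70×10⁻¹⁸
s = 6.28×10⁻⁷ M

6.28×10⁻⁷ M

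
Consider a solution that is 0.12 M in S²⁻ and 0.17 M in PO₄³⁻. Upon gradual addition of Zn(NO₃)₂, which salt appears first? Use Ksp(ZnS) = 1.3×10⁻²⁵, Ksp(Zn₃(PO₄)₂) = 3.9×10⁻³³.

ZnS

A salt starts to precipitate once the ion product Q reaches its Ksp.
For ZnS: [Zn²⁺] = (Ksp/[S²⁻]) = 1.1×10⁻²⁴ M
For Zn₃(PO₄)₂: [Zn²⁺] = (Ksp/[PO₄³⁻]^2)^(1/3) = 5.1×10⁻¹¹ M
ZnS requires the lower [Zn²⁺], so it precipitates first.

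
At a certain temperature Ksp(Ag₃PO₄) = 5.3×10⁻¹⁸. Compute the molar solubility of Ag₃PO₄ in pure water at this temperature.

2.1×10⁻⁵ M

Ag₃PO₄(s) ⇌ 3 Ag⁺(aq) + PO₄³⁻(aq)
For each mole of Ag₃PO₄ that dissolves per liter, [Ag⁺] = 3s and [PO₄³⁻] = s; let s denote this solubility.
Ksp = [Ag⁺]^3[PO₄³⁻] = (3s)^3 · s = 27s^4
27s^4 = 5.3×10⁻¹⁸  ⇒  s^4 = 2.0×10⁻¹⁹
s = 2.1×10⁻⁵ mol L⁻¹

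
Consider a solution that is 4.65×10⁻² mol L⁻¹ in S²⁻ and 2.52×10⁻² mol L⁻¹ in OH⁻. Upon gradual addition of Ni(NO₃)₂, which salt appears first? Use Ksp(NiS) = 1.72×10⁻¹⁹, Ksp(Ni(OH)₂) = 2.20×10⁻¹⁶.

NiS

Precipitation of each salt begins when its ion product equals Ksp.
For NiS: [Ni²⁺] = (Ksp/[S²⁻]) = 3.70×10⁻¹⁸ mol L⁻¹
For Ni(OH)₂: [Ni²⁺] = (Ksp/[OH⁻]^2) = 3.46×10⁻¹³ mol L⁻¹
NiS requires the lower [Ni²⁺], so it precipitates first.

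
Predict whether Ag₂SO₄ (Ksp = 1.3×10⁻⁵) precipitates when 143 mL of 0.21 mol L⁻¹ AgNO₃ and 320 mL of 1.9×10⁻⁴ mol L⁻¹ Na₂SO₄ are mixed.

Total volume after mixing = 143 + 320 = 463 mL.
[Ag⁺] = (0.21)(143)/463 = 6.5×10⁻² mol L⁻¹
[SO₄²⁻] = (1.9×10⁻⁴)(320)/463 = 1.3×10⁻⁴ mol L⁻¹
Q = [Ag⁺]^2[SO₄²⁻] = 5.5×10⁻⁷
Q = 5.5×10⁻⁷ < Ksp = 1.3×10⁻⁵, so the solution is unsaturated and no precipitate forms.

No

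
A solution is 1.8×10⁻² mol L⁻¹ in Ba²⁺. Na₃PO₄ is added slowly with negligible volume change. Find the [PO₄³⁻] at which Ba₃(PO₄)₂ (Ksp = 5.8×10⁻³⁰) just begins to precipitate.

A salt starts to precipitate once the ion product Q reaches its Ksp.
Ba₃(PO₄)₂(s) ⇌ 3 Ba²⁺(aq) + 2 PO₄³⁻(aq)
Ksp = [Ba²⁺]^3[PO₄³⁻]^2 = [PO₄³⁻]^2(1.8×10⁻²)^3
[PO₄³⁻]^2 = 5.8×10⁻³⁰ / (1.8×10⁻²)^3 = 9.9×10⁻²⁵
[PO₄³⁻] = 1.0×10⁻¹² mol L⁻¹

1.0×10⁻¹² M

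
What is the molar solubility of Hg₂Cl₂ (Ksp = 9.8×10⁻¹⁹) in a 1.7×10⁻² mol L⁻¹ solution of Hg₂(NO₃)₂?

Hg₂Cl₂(s) ⇌ Hg₂²⁺(aq) + 2 Cl⁻(aq)
With Hg₂²⁺ already at 1.7×10⁻² mol L⁻¹ and s small, take [Hg₂²⁺] ≈ 1.7×10⁻² mol L⁻¹ and [Cl⁻] = 2s.
Ksp = [Hg₂²⁺][Cl⁻]^2 = (1.7×10⁻²)(2s)^2
(2s)^2 = 9.8×10⁻¹⁹ / (1.7×10⁻²) = 5.8×10⁻¹⁷
s = 3.8×10⁻⁹ mol L⁻¹

3.8×10⁻⁹ M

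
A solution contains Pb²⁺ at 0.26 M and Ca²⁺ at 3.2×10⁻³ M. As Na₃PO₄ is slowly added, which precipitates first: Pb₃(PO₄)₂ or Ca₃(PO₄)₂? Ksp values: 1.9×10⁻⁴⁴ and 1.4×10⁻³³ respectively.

Each salt precipitates once Q = Ksp for that salt.
For Pb₃(PO₄)₂: [PO₄³⁻] = (Ksp/[Pb²⁺]^3)^(1/2) = 1.0×10⁻²¹ M
For Ca₃(PO₄)₂: [PO₄³⁻] = (Ksp/[Ca²⁺]^3)^(1/2) = 2.1×10⁻¹³ M
Since Pb₃(PO₄)₂ needs less PO₄³⁻ to reach saturation, it precipitates first.

Pb₃(PO₄)₂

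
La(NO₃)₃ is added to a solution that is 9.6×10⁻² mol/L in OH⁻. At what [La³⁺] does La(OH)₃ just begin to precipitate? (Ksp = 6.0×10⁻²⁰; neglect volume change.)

6.8×10⁻¹⁷ M

A salt starts to precipitate once the ion product Q reaches its Ksp.
La(OH)₃(s) ⇌ La³⁺(aq) + 3 OH⁻(aq)
Ksp = [La³⁺][OH⁻]^3 = [La³⁺](9.6×10⁻²)^3
[La³⁺] = 6.0×10⁻²⁰ / (9.6×10⁻²)^3 = 6.8×10⁻¹⁷
[La³⁺] = 6.8×10⁻¹⁷ mol/L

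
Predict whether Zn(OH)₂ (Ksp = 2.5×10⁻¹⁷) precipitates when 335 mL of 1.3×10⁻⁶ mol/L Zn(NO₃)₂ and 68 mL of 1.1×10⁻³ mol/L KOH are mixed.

The combined volume is 403 mL.
[Zn²⁺] = (1.3×10⁻⁶)(335)/403 = 1.1×10⁻⁶ mol/L
[OH⁻] = (1.1×10⁻³)(68)/403 = 1.9×10⁻⁴ mol/L
Q = [Zn²⁺][OH⁻]^2 = 3.7×10⁻¹⁴
Q = 3.7×10⁻¹⁴ > Ksp = 2.5×10⁻¹⁷, so the solution is supersaturated and Zn(OH)₂ precipitates.

Yes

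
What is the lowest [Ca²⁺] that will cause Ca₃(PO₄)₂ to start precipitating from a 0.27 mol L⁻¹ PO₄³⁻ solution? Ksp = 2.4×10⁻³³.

The threshold for precipitation is Q = Ksp.
Ca₃(PO₄)₂(s) ⇌ 3 Ca²⁺(aq) + 2 PO₄³⁻(aq)
Ksp = [Ca²⁺]^3[PO₄³⁻]^2 = [Ca²⁺]^3(0.27)^2
[Ca²⁺]^3 = 2.4×10⁻³³ / (0.27)^2 = 3.3×10⁻³²
[Ca²⁺] = 3.2×10⁻¹¹ mol L⁻¹

3.2×10⁻¹¹ M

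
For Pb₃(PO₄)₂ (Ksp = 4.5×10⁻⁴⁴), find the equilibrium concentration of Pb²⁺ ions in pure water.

Pb₃(PO₄)₂(s) ⇌ 3 Pb²⁺(aq) + 2 PO₄³⁻(aq)
With molar solubility s: [Pb²⁺] = 3s, [PO₄³⁻] = 2s.
Ksp = [Pb²⁺]^3[PO₄³⁻]^2 = (3s)^3 · (2s)^2 = 108s^5 = 4.5×10⁻⁴⁴
s = 8.4×10⁻¹⁰ mol/L
[Pb²⁺] = 3s = 2.5×10⁻⁹ mol/L

2.5×10⁻⁹ M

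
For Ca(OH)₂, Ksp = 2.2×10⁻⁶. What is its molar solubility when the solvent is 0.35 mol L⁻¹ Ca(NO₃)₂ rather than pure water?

Ca(OH)₂(s) ⇌ Ca²⁺(aq) + 2 OH⁻(aq)
Let s be the solubility of Ca(OH)₂ here. The common ion gives [Ca²⁺] ≈ 0.35 mol L⁻¹, and [OH⁻] = 2s.
Ksp = [Ca²⁺][OH⁻]^2 = (0.35)(2s)^2
(2s)^2 = 2.2×10⁻⁶ / (0.35) = 6.3×10⁻⁶
s = 1.3×10⁻³ mol L⁻¹

1.3×10⁻³ M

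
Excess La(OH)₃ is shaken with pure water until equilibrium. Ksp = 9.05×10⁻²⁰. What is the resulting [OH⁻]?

2.28×10⁻⁵ M

La(OH)₃(s) ⇌ La³⁺(aq) + 3 OH⁻(aq)
Let s be the molar solubility. Then [La³⁺] = s and [OH⁻] = 3s.
Ksp = [La³⁺][OH⁻]^3 = s · (3s)^3 = 27s^4 = 9.05×10⁻²⁰
s = 7.61×10⁻⁶ mol L⁻¹
[OH⁻] = 3s = 2.28×10⁻⁵ mol L⁻¹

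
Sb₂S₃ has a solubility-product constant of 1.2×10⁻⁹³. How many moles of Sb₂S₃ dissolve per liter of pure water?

Sb₂S₃(s) ⇌ 2 Sb³⁺(aq) + 3 S²⁻(aq)
Call the molar solubility s, so that [Sb³⁺] = 2s and [S²⁻] = 3s.
Ksp = [Sb³⁺]^2[S²⁻]^3 = (2s)^2 · (3s)^3 = 108s^5
108s^5 = 1.2×10⁻⁹³  ⇒  s^5 = 1.1×10⁻⁹⁵
s = (1.1×10⁻⁹⁵)^(1/5) = 1.0×10⁻¹⁹ mol L⁻¹

1.0×10⁻¹⁹ M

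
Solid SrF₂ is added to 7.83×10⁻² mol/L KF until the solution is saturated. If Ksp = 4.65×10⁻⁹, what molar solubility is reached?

7.58×10⁻⁷ M

SrF₂(s) ⇌ Sr²⁺(aq) + 2 F⁻(aq)
F⁻ is already present at 7.83×10⁻² mol/L. If s mol/L of SrF₂ dissolves, [Sr²⁺] = s while [F⁻] ≈ 7.83×10⁻² mol/L.
Ksp = [Sr²⁺][F⁻]^2 = s(7.83×10⁻²)^2
s = 4.65×10⁻⁹ / (7.83×10⁻²)^2 = 7.58×10⁻⁷
s = 7.58×10⁻⁷ mol/L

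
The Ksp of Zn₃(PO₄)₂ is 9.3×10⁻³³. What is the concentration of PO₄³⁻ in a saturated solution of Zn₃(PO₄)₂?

3.1×10⁻⁷ M

Zn₃(PO₄)₂(s) ⇌ 3 Zn²⁺(aq) + 2 PO₄³⁻(aq)
Call the molar solubility s, so that [Zn²⁺] = 3s and [PO₄³⁻] = 2s.
Ksp = [Zn²⁺]^3[PO₄³⁻]^2 = (3s)^3 · (2s)^2 = 108s^5 = 9.3×10⁻³³
s = 1.5×10⁻⁷ mol L⁻¹
[PO₄³⁻] = 2s = 3.1×10⁻⁷ mol L⁻¹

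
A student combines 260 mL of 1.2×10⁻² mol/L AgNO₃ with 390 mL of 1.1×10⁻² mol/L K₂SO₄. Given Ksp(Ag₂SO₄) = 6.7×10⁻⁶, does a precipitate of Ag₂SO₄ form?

After mixing, V = 260 mL + 390 mL = 650 mL.
[Ag⁺] = (1.2×10⁻²)(260)/650 = 4.8×10⁻³ mol/L
[SO₄²⁻] = (1.1×10⁻²)(390)/650 = 6.6×10⁻³ mol/L
Q = [Ag⁺]^2[SO₄²⁻] = 1.5×10⁻⁷
Q < Ksp (1.5×10⁻⁷ vs 6.7×10⁻⁶); the solution remains unsaturated and no precipitate forms.

No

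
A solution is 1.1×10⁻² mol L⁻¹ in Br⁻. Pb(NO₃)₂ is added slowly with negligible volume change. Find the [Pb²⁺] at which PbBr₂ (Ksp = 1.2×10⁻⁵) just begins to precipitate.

Precipitation begins when Q = Ksp.
PbBr₂(s) ⇌ Pb²⁺(aq) + 2 Br⁻(aq)
Ksp = [Pb²⁺][Br⁻]^2 = [Pb²⁺](1.1×10⁻²)^2
[Pb²⁺] = 1.2×10⁻⁵ / (1.1×10⁻²)^2 = 9.9×10⁻²
[Pb²⁺] = 9.9×10⁻² mol L⁻¹

9.9×10⁻² M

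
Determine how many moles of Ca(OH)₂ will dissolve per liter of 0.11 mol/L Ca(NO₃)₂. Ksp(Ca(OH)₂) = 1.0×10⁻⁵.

4.8×10⁻³ M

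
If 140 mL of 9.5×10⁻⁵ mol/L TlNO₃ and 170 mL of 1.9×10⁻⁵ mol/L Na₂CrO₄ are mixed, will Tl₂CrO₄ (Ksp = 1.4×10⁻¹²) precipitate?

No

Total volume after mixing = 140 + 170 = 310 mL.
[Tl⁺] = (9.5×10⁻⁵)(140)/310 = 4.3×10⁻⁵ mol/L
[CrO₄²⁻] = (1.9×10⁻⁵)(170)/310 = 1.0×10⁻⁵ mol/L
Q = [Tl⁺]^2[CrO₄²⁻] = 1.9×10⁻¹⁴
Q = 1.9×10⁻¹⁴ < Ksp = 1.4×10⁻¹², so the solution is unsaturated and no precipitate forms.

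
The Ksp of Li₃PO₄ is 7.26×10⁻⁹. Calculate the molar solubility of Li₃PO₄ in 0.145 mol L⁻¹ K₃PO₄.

1.23×10⁻³ M

Li₃PO₄(s) ⇌ 3 Li⁺(aq) + PO₄³⁻(aq)
PO₄³⁻ is already present at 0.145 mol L⁻¹. If s mol/L of Li₃PO₄ dissolves, [Li⁺] = 3s while [PO₄³⁻] ≈ 0.145 mol L⁻¹.
Ksp = [Li⁺]^3[PO₄³⁻] = (3s)^3(0.145)
(3s)^3 = 7.26×10⁻⁹ / (0.145) = 5.01×10⁻⁸
s = 1.23×10⁻³ mol L⁻¹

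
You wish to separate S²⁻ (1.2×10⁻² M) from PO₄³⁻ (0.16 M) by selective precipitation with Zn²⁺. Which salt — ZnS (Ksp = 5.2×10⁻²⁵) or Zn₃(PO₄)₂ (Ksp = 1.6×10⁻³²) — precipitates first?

ZnS

A salt starts to precipitate once the ion product Q reaches its Ksp.
For ZnS: [Zn²⁺] = (Ksp/[S²⁻]) = 4.3×10⁻²³ M
For Zn₃(PO₄)₂: [Zn²⁺] = (Ksp/[PO₄³⁻]^2)^(1/3) = 8.5×10⁻¹¹ M
Since ZnS needs less Zn²⁺ to reach saturation, it precipitates first.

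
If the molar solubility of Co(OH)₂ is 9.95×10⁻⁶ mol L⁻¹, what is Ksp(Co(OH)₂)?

Co(OH)₂(s) ⇌ Co²⁺(aq) + 2 OH⁻(aq)
If s mol/L of Co(OH)₂ dissolves, [Co²⁺] = s and [OH⁻] = 2s.
Ksp = [Co²⁺][OH⁻]^2 = s · (2s)^2 = 4s^3
Ksp = 4 × (9.95×10⁻⁶)^3 = 3.94×10⁻¹⁵

Ksp = 3.94×10⁻¹⁵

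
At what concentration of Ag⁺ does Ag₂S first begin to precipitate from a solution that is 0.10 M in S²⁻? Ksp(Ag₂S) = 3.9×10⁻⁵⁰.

6.2×10⁻²⁵ M

Precipitation of each salt begins when its ion product equals Ksp.
Ag₂S(s) ⇌ 2 Ag⁺(aq) + S²⁻(aq)
Ksp = [Ag⁺]^2[S²⁻] = [Ag⁺]^2(0.10)
[Ag⁺]^2 = 3.9×10⁻⁵⁰ / (0.10) = 3.9×10⁻⁴⁹
[Ag⁺] = 6.2×10⁻²⁵ M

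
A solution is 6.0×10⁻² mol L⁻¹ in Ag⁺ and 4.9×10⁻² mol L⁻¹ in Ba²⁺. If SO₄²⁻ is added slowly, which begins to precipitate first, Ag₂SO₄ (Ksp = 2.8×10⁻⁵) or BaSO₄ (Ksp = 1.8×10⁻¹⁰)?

BaSO₄

Each salt precipitates once Q = Ksp for that salt.
For Ag₂SO₄: [SO₄²⁻] = (Ksp/[Ag⁺]^2) = 7.8×10⁻³ mol L⁻¹
For BaSO₄: [SO₄²⁻] = (Ksp/[Ba²⁺]) = 3.7×10⁻⁹ mol L⁻¹
Since BaSO₄ needs less SO₄²⁻ to reach saturation, it precipitates first.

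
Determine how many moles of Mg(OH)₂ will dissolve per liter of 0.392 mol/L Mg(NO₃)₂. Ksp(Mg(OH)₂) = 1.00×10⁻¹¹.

2.53×10⁻⁶ M

Mg(OH)₂(s) ⇌ Mg²⁺(aq) + 2 OH⁻(aq)
The solution already contains Mg²⁺ at 0.392 mol/L. Let s be the molar solubility of Mg(OH)₂.
[Mg²⁺] ≈ 0.392 mol/L (common ion dominates); [OH⁻] = 2s.
Ksp = [Mg²⁺][OH⁻]^2 = (0.392)(2s)^2
(2s)^2 = 1.00×10⁻¹¹ / (0.392) = 2.55×10⁻¹¹
s = 2.53×10⁻⁶ mol/L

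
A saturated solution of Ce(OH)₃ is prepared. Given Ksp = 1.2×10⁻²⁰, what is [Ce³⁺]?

4.6×10⁻⁶ M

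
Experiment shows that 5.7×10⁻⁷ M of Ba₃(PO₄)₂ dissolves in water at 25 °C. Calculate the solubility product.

Ksp = 6.5×10⁻³⁰

Ba₃(PO₄)₂(s) ⇌ 3 Ba²⁺(aq) + 2 PO₄³⁻(aq)
If s mol/L of Ba₃(PO₄)₂ dissolves, [Ba²⁺] = 3s and [PO₄³⁻] = 2s.
Ksp = [Ba²⁺]^3[PO₄³⁻]^2 = (3s)^3 · (2s)^2 = 108s^5
Ksp = 108 × (5.7×10⁻⁷)^5 = 6.5×10⁻³⁰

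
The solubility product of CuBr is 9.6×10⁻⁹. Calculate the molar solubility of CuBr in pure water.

CuBr(s) ⇌ Cu⁺(aq) + Br⁻(aq)
With molar solubility s: [Cu⁺] = s, [Br⁻] = s.
Ksp = [Cu⁺][Br⁻] = s · s = s^2
s^2 = 9.6×10⁻⁹
s = 9.8×10⁻⁵ mol/L

9.8×10⁻⁵ M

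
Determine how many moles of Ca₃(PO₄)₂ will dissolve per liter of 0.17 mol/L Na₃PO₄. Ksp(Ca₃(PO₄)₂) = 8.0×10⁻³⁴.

1.0×10⁻¹¹ M

Ca₃(PO₄)₂(s) ⇌ 3 Ca²⁺(aq) + 2 PO₄³⁻(aq)
Let s be the solubility of Ca₃(PO₄)₂ here. The common ion gives [PO₄³⁻] ≈ 0.17 mol/L, and [Ca²⁺] = 3s.
Ksp = [Ca²⁺]^3[PO₄³⁻]^2 = (3s)^3(0.17)^2
(3s)^3 = 8.0×10⁻³⁴ / (0.17)^2 = 2.8×10⁻³²
s = 1.0×10⁻¹¹ mol/L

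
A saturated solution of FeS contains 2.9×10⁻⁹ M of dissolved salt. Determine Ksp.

FeS(s) ⇌ Fe²⁺(aq) + S²⁻(aq)
For each mole of FeS that dissolves per liter, [Fe²⁺] = s and [S²⁻] = s; let s denote this solubility.
Ksp = [Fe²⁺][S²⁻] = s · s = s^2
Ksp = (2.9×10⁻⁹)^2 = 8.4×10⁻¹⁸

Ksp = 8.4×10⁻¹⁸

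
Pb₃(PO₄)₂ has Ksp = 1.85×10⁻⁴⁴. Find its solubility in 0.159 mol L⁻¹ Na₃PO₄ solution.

3.00×10⁻¹⁵ M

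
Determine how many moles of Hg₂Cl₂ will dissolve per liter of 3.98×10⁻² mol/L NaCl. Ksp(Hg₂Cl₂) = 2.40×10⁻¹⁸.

1.52×10⁻¹⁵ M

Hg₂Cl₂(s) ⇌ Hg₂²⁺(aq) + 2 Cl⁻(aq)
Let s be the solubility of Hg₂Cl₂ here. The common ion gives [Cl⁻] ≈ 3.98×10⁻² mol/L, and [Hg₂²⁺] = s.
Ksp = [Hg₂²⁺][Cl⁻]^2 = s(3.98×10⁻²)^2
s = 2.40×10⁻¹⁸ / (3.98×10⁻²)^2 = 1.52×10⁻¹⁵
s = 1.52×10⁻¹⁵ mol/L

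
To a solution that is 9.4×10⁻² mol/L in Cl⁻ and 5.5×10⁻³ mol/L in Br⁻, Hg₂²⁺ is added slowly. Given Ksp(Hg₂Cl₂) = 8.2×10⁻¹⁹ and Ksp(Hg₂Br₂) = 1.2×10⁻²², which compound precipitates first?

Hg₂Br₂

Precipitation of each salt begins when its ion product equals Ksp.
For Hg₂Cl₂: [Hg₂²⁺] = (Ksp/[Cl⁻]^2) = 9.3×10⁻¹⁷ mol/L
For Hg₂Br₂: [Hg₂²⁺] = (Ksp/[Br⁻]^2) = 4.0×10⁻¹⁸ mol/L
The smaller threshold [Hg₂²⁺] is reached first, so Hg₂Br₂ precipitates first.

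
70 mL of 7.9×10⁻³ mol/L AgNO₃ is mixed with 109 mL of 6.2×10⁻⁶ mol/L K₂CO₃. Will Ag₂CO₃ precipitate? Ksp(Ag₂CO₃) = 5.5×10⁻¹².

Yes

The combined volume is 179 mL.
[Ag⁺] = (7.9×10⁻³)(70)/179 = 3.1×10⁻³ mol/L
[CO₃²⁻] = (6.2×10⁻⁶)(109)/179 = 3.8×10⁻⁶ mol/L
Q = [Ag⁺]^2[CO₃²⁻] = 3.6×10⁻¹¹
Q = 3.6×10⁻¹¹ > Ksp = 5.5×10⁻¹², so the solution is supersaturated and Ag₂CO₃ precipitates.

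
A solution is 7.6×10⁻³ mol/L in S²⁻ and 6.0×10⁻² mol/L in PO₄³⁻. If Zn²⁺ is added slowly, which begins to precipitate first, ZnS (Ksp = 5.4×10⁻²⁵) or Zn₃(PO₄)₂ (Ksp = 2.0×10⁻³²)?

ZnS

Precipitation of each salt begins when its ion product equals Ksp.
For ZnS: [Zn²⁺] = (Ksp/[S²⁻]) = 7.1×10⁻²³ mol/L
For Zn₃(PO₄)₂: [Zn²⁺] = (Ksp/[PO₄³⁻]^2)^(1/3) = 1.8×10⁻¹⁰ mol/L
ZnS requires the lower [Zn²⁺], so it precipitates first.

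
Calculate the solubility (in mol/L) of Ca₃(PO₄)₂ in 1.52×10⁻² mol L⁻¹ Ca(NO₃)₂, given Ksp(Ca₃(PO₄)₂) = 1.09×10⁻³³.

8.81×10⁻¹⁵ M

Ca₃(PO₄)₂(s) ⇌ 3 Ca²⁺(aq) + 2 PO₄³⁻(aq)
Ca²⁺ is already present at 1.52×10⁻² mol L⁻¹. If s mol/L of Ca₃(PO₄)₂ dissolves, [PO₄³⁻] = 2s while [Ca²⁺] ≈ 1.52×10⁻² mol L⁻¹.
Ksp = [Ca²⁺]^3[PO₄³⁻]^2 = (1.52×10⁻²)^3(2s)^2
(2s)^2 = 1.09×10⁻³³ / (1.52×10⁻²)^3 = 3.10×10⁻²⁸
s = 8.81×10⁻¹⁵ mol L⁻¹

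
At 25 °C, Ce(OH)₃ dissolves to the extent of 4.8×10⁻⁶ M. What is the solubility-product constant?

Ksp = 1.4×10⁻²⁰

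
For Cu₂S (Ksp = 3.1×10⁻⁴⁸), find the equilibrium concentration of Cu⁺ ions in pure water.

1.8×10⁻¹⁶ M

Cu₂S(s) ⇌ 2 Cu⁺(aq) + S²⁻(aq)
For each mole of Cu₂S that dissolves per liter, [Cu⁺] = 2s and [S²⁻] = s; let s denote this solubility.
Ksp = [Cu⁺]^2[S²⁻] = (2s)^2 · s = 4s^3 = 3.1×10⁻⁴⁸
s = 9.2×10⁻¹⁷ M
[Cu⁺] = 2s = 1.8×10⁻¹⁶ M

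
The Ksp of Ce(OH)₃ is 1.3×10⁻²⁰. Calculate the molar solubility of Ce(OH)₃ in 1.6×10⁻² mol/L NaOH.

3.2×10⁻¹⁵ M

Ce(OH)₃(s) ⇌ Ce³⁺(aq) + 3 OH⁻(aq)
OH⁻ is already present at 1.6×10⁻² mol/L. If s mol/L of Ce(OH)₃ dissolves, [Ce³⁺] = s while [OH⁻] ≈ 1.6×10⁻² mol/L.
Ksp = [Ce³⁺][OH⁻]^3 = s(1.6×10⁻²)^3
s = 1.3×10⁻²⁰ / (1.6×10⁻²)^3 = 3.2×10⁻¹⁵
s = 3.2×10⁻¹⁵ mol/L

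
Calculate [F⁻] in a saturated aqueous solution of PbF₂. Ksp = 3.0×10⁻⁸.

3.9×10⁻³ M

PbF₂(s) ⇌ Pb²⁺(aq) + 2 F⁻(aq)
For each mole of PbF₂ that dissolves per liter, [Pb²⁺] = s and [F⁻] = 2s; let s denote this solubility.
Ksp = [Pb²⁺][F⁻]^2 = s · (2s)^2 = 4s^3 = 3.0×10⁻⁸
s = 2.0×10⁻³ mol/L
[F⁻] = 2s = 3.9×10⁻³ mol/L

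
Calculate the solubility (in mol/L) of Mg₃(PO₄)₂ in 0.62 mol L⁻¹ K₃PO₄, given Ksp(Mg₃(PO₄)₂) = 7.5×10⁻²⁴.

Mg₃(PO₄)₂(s) ⇌ 3 Mg²⁺(aq) + 2 PO₄³⁻(aq)
The solution already contains PO₄³⁻ at 0.62 mol L⁻¹. Let s be the molar solubility of Mg₃(PO₄)₂.
[PO₄³⁻] ≈ 0.62 mol L⁻¹ (common ion dominates); [Mg²⁺] = 3s.
Ksp = [Mg²⁺]^3[PO₄³⁻]^2 = (3s)^3(0.62)^2
(3s)^3 = 7.5×10⁻²⁴ / (0.62)^2 = 2.0×10⁻²³
s = 9.0×10⁻⁹ mol L⁻¹

9.0×10⁻⁹ M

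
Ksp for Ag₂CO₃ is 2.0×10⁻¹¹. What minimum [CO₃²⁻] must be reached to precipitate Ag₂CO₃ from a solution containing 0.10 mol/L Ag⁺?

A salt starts to precipitate once the ion product Q reaches its Ksp.
Ag₂CO₃(s) ⇌ 2 Ag⁺(aq) + CO₃²⁻(aq)
Ksp = [Ag⁺]^2[CO₃²⁻] = [CO₃²⁻](0.10)^2
[CO₃²⁻] = 2.0×10⁻¹¹ / (0.10)^2 = 2.0×10⁻⁹
[CO₃²⁻] = 2.0×10⁻⁹ mol/L

2.0×10⁻⁹ M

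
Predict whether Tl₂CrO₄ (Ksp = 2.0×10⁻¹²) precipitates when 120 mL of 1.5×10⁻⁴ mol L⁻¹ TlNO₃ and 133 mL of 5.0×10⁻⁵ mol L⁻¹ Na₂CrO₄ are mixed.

No

After mixing, V = 120 mL + 133 mL = 253 mL.
[Tl⁺] = (1.5×10⁻⁴)(120)/253 = 7.1×10⁻⁵ mol L⁻¹
[CrO₄²⁻] = (5.0×10⁻⁵)(133)/253 = 2.6×10⁻⁵ mol L⁻¹
Q = [Tl⁺]^2[CrO₄²⁻] = 1.3×10⁻¹³
Since Q (1.3×10⁻¹³) is less than Ksp (2.0×10⁻¹²), no Tl₂CrO₄ precipitates.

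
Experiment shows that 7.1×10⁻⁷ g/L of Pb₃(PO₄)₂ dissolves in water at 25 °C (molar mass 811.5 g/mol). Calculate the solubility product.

Convert to molarity: s = 7.1×10⁻⁷ / 811.5 = 8.749×10⁻¹⁰ mol/L
Pb₃(PO₄)₂(s) ⇌ 3 Pb²⁺(aq) + 2 PO₄³⁻(aq)
Let s be the molar solubility. Then [Pb²⁺] = 3s and [PO₄³⁻] = 2s.
Ksp = [Pb²⁺]^3[PO₄³⁻]^2 = (3s)^3 · (2s)^2 = 108s^5
Ksp = 108 × (8.749×10⁻¹⁰)^5 = 5.5×10⁻⁴⁴

Ksp = 5.5×10⁻⁴⁴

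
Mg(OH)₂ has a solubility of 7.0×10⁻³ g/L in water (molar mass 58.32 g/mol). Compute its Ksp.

Molar solubility s = (7.0×10⁻³ g/L) / (58.32 g/mol) = 1.200×10⁻⁴ mol/L
Mg(OH)₂(s) ⇌ Mg²⁺(aq) + 2 OH⁻(aq)
If s mol/L of Mg(OH)₂ dissolves, [Mg²⁺] = s and [OH⁻] = 2s.
Ksp = [Mg²⁺][OH⁻]^2 = s · (2s)^2 = 4s^3
Ksp = 4 × (1.200×10⁻⁴)^3 = 6.9×10⁻¹²

Ksp = 6.9×10⁻¹²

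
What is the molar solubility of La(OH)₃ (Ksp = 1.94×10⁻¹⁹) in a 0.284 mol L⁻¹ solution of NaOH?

8.47×10⁻¹⁸ M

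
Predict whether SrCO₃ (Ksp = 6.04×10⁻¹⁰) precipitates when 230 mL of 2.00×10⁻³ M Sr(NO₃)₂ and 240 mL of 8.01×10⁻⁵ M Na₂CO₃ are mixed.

After mixing, V = 230 mL + 240 mL = 470 mL.
[Sr²⁺] = (2.00×10⁻³)(230)/470 = 9.79×10⁻⁴ M
[CO₃²⁻] = (8.01×10⁻⁵)(240)/470 = 4.09×10⁻⁵ M
Q = [Sr²⁺][CO₃²⁻] = 4.00×10⁻⁸
Q = 4.00×10⁻⁸ > Ksp = 6.04×10⁻¹⁰, so the solution is supersaturated and SrCO₃ precipitates.

Yes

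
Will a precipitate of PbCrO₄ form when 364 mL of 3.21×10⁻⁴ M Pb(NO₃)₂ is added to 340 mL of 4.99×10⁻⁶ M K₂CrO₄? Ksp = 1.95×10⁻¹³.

Yes

After mixing, V = 364 mL + 340 mL = 704 mL.
[Pb²⁺] = (3.21×10⁻⁴)(364)/704 = 1.66×10⁻⁴ M
[CrO₄²⁻] = (4.99×10⁻⁶)(340)/704 = 2.41×10⁻⁶ M
Q = [Pb²⁺][CrO₄²⁻] = 4.00×10⁻¹⁰
Q = 4.00×10⁻¹⁰ > Ksp = 1.95×10⁻¹³, so the solution is supersaturated and PbCrO₄ precipitates.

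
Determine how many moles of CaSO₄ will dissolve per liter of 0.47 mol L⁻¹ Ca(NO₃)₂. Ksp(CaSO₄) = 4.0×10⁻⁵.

8.5×10⁻⁵ M

CaSO₄(s) ⇌ Ca²⁺(aq) + SO₄²⁻(aq)
With Ca²⁺ already at 0.47 mol L⁻¹ and s small, take [Ca²⁺] ≈ 0.47 mol L⁻¹ and [SO₄²⁻] = s.
Ksp = [Ca²⁺][SO₄²⁻] = (0.47)s
s = 4.0×10⁻⁵ / (0.47) = 8.5×10⁻⁵
s = 8.5×10⁻⁵ mol L⁻¹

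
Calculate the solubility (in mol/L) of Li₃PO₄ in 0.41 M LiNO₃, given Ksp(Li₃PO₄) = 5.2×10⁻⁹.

Li₃PO₄(s) ⇌ 3 Li⁺(aq) + PO₄³⁻(aq)
With Li⁺ already at 0.41 M and s small, take [Li⁺] ≈ 0.41 M and [PO₄³⁻] = s.
Ksp = [Li⁺]^3[PO₄³⁻] = (0.41)^3s
s = 5.2×10⁻⁹ / (0.41)^3 = 7.5×10⁻⁸
s = 7.5×10⁻⁸ M

7.5×10⁻⁸ M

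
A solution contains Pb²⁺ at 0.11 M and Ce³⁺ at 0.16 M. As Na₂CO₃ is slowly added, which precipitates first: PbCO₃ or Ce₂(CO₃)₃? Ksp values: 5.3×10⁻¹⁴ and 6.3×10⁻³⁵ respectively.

A salt starts to precipitate once the ion product Q reaches its Ksp.
For PbCO₃: [CO₃²⁻] = (Ksp/[Pb²⁺]) = 4.8×10⁻¹³ M
For Ce₂(CO₃)₃: [CO₃²⁻] = (Ksp/[Ce³⁺]^2)^(1/3) = 1.4×10⁻¹¹ M
PbCO₃ requires the lower [CO₃²⁻], so it precipitates first.

PbCO₃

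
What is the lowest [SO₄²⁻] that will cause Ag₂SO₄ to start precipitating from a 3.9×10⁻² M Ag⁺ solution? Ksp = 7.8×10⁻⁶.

5.1×10⁻³ M

Precipitation of each salt begins when its ion product equals Ksp.
Ag₂SO₄(s) ⇌ 2 Ag⁺(aq) + SO₄²⁻(aq)
Ksp = [Ag⁺]^2[SO₄²⁻] = [SO₄²⁻](3.9×10⁻²)^2
[SO₄²⁻] = 7.8×10⁻⁶ / (3.9×10⁻²)^2 = 5.1×10⁻³
[SO₄²⁻] = 5.1×10⁻³ M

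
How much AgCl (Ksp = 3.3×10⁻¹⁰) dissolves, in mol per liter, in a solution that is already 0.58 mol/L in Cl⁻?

AgCl(s) ⇌ Ag⁺(aq) + Cl⁻(aq)
With Cl⁻ already at 0.58 mol/L and s small, take [Cl⁻] ≈ 0.58 mol/L and [Ag⁺] = s.
Ksp = [Ag⁺][Cl⁻] = s(0.58)
s = 3.3×10⁻¹⁰ / (0.58) = 5.7×10⁻¹⁰
s = 5.7×10⁻¹⁰ mol/L

5.7×10⁻¹⁰ M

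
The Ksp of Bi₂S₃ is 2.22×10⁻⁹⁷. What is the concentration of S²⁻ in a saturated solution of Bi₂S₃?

Bi₂S₃(s) ⇌ 2 Bi³⁺(aq) + 3 S²⁻(aq)
Let s be the molar solubility. Then [Bi³⁺] = 2s and [S²⁻] = 3s.
Ksp = [Bi³⁺]^2[S²⁻]^3 = (2s)^2 · (3s)^3 = 108s^5 = 2.22×10⁻⁹⁷
s = 1.83×10⁻²⁰ M
[S²⁻] = 3s = 5.49×10⁻²⁰ M

5.49×10⁻²⁰ M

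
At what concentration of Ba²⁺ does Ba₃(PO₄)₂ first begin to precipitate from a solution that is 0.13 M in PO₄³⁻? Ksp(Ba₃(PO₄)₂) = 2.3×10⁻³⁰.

Precipitation of each salt begins when its ion product equals Ksp.
Ba₃(PO₄)₂(s) ⇌ 3 Ba²⁺(aq) + 2 PO₄³⁻(aq)
Ksp = [Ba²⁺]^3[PO₄³⁻]^2 = [Ba²⁺]^3(0.13)^2
[Ba²⁺]^3 = 2.3×10⁻³⁰ / (0.13)^2 = 1.4×10⁻²⁸
[Ba²⁺] = 5.1×10⁻¹⁰ M

5.1×10⁻¹⁰ M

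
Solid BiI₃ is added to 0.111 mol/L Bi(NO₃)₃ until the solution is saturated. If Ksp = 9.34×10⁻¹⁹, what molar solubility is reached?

6.78×10⁻⁷ M

BiI₃(s) ⇌ Bi³⁺(aq) + 3 I⁻(aq)
With Bi³⁺ already at 0.111 mol/L and s small, take [Bi³⁺] ≈ 0.111 mol/L and [I⁻] = 3s.
Ksp = [Bi³⁺][I⁻]^3 = (0.111)(3s)^3
(3s)^3 = 9.34×10⁻¹⁹ / (0.111) = 8.41×10⁻¹⁸
s = 6.78×10⁻⁷ mol/L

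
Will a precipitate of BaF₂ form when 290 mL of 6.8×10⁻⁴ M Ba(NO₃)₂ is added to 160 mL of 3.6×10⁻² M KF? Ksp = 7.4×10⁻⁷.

No

After mixing, V = 290 mL + 160 mL = 450 mL.
[Ba²⁺] = (6.8×10⁻⁴)(290)/450 = 4.4×10⁻⁴ M
[F⁻] = (3.6×10⁻²)(160)/450 = 1.3×10⁻² M
Q = [Ba²⁺][F⁻]^2 = 7.2×10⁻⁸
Q = 7.2×10⁻⁸ < Ksp = 7.4×10⁻⁷, so the solution is unsaturated and no precipitate forms.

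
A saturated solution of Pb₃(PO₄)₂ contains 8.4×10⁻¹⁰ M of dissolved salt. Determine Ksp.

Ksp = 4.5×10⁻⁴⁴

Pb₃(PO₄)₂(s) ⇌ 3 Pb²⁺(aq) + 2 PO₄³⁻(aq)
If s mol/L of Pb₃(PO₄)₂ dissolves, [Pb²⁺] = 3s and [PO₄³⁻] = 2s.
Ksp = [Pb²⁺]^3[PO₄³⁻]^2 = (3s)^3 · (2s)^2 = 108s^5
Ksp = 108 × (8.4×10⁻¹⁰)^5 = 4.5×10⁻⁴⁴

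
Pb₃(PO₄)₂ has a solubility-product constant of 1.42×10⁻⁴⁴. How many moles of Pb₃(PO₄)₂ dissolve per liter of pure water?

6.66×10⁻¹⁰ M

Pb₃(PO₄)₂(s) ⇌ 3 Pb²⁺(aq) + 2 PO₄³⁻(aq)
Call the molar solubility s, so that [Pb²⁺] = 3s and [PO₄³⁻] = 2s.
Ksp = [Pb²⁺]^3[PO₄³⁻]^2 = (3s)^3 · (2s)^2 = 108s^5
108s^5 = 1.42×10⁻⁴⁴  ⇒  s^5 = 1.31×10⁻⁴⁶
s = (1.31×10⁻⁴⁶)^(1/5) = 6.66×10⁻¹⁰ M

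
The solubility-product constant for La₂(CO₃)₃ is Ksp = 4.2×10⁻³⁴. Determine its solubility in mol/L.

La₂(CO₃)₃(s) ⇌ 2 La³⁺(aq) + 3 CO₃²⁻(aq)
With molar solubility s: [La³⁺] = 2s, [CO₃²⁻] = 3s.
Ksp = [La³⁺]^2[CO₃²⁻]^3 = (2s)^2 · (3s)^3 = 108s^5
108s^5 = 4.2×10⁻³⁴  ⇒  s^5 = 3.9×10⁻³⁶
Taking the 5th root, s = 8.3×10⁻⁸ mol/L.

8.3×10⁻⁸ M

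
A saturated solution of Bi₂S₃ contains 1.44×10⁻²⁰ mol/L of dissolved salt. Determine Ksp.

Ksp = 6.69×10⁻⁹⁸

Bi₂S₃(s) ⇌ 2 Bi³⁺(aq) + 3 S²⁻(aq)
Let s be the molar solubility. Then [Bi³⁺] = 2s and [S²⁻] = 3s.
Ksp = [Bi³⁺]^2[S²⁻]^3 = (2s)^2 · (3s)^3 = 108s^5
Ksp = 108 × (1.44×10⁻²⁰)^5 = 6.69×10⁻⁹⁸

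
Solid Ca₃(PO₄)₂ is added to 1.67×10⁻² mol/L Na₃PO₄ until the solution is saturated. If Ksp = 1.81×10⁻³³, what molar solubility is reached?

Ca₃(PO₄)₂(s) ⇌ 3 Ca²⁺(aq) + 2 PO₄³⁻(aq)
The solution already contains PO₄³⁻ at 1.67×10⁻² mol/L. Let s be the molar solubility of Ca₃(PO₄)₂.
[PO₄³⁻] ≈ 1.67×10⁻² mol/L (common ion dominates); [Ca²⁺] = 3s.
Ksp = [Ca²⁺]^3[PO₄³⁻]^2 = (3s)^3(1.67×10⁻²)^2
(3s)^3 = 1.81×10⁻³³ / (1.67×10⁻²)^2 = 6.49×10⁻³⁰
s = 6.22×10⁻¹¹ mol/L

6.22×10⁻¹¹ M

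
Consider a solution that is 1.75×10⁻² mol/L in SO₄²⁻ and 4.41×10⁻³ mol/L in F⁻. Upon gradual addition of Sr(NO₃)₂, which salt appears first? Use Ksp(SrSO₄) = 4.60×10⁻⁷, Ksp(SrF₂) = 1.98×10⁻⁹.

The threshold for precipitation is Q = Ksp.
For SrSO₄: [Sr²⁺] = (Ksp/[SO₄²⁻]) = 2.63×10⁻⁵ mol/L
For SrF₂: [Sr²⁺] = (Ksp/[F⁻]^2) = 1.02×10⁻⁴ mol/L
The smaller threshold [Sr²⁺] is reached first, so SrSO₄ precipitates first.

SrSO₄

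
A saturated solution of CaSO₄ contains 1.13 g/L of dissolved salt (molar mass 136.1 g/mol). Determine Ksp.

s = (1.13 g L⁻¹)/(136.1 g mol⁻¹) = 8.3027×10⁻³ M
CaSO₄(s) ⇌ Ca²⁺(aq) + SO₄²⁻(aq)
With molar solubility s: [Ca²⁺] = s, [SO₄²⁻] = s.
Ksp = [Ca²⁺][SO₄²⁻] = s · s = s^2
Ksp = (8.3027×10⁻³)^2 = 6.89×10⁻⁵

Ksp = 6.89×10⁻⁵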